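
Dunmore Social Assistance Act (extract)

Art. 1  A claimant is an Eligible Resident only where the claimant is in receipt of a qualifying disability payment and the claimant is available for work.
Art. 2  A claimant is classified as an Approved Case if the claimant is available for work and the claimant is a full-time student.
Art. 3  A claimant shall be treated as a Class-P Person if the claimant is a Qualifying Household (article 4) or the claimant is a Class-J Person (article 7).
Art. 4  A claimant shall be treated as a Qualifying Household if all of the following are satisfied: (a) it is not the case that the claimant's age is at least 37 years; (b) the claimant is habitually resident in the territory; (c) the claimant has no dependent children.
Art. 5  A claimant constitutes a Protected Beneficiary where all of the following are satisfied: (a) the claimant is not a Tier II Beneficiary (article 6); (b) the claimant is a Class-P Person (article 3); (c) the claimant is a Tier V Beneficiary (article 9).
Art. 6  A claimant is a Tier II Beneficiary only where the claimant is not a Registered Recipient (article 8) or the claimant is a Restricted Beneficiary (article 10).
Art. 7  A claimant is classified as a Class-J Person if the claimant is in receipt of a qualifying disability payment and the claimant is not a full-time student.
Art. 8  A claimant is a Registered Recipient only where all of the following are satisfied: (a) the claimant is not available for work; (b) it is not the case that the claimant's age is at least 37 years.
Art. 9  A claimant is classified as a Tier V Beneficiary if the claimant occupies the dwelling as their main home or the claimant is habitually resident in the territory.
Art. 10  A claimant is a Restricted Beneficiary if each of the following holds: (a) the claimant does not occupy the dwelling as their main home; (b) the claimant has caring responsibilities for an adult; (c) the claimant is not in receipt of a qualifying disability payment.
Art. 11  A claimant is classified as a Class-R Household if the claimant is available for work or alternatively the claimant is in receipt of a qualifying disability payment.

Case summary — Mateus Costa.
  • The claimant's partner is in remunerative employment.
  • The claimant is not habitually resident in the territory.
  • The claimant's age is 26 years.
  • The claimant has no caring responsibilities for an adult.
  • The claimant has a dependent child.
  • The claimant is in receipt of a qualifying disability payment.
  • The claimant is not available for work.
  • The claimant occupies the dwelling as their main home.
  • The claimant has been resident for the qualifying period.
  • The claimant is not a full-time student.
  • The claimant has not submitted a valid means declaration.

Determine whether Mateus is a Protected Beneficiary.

article 8 — Registered Recipient: [the claimant is not available for work? yes] AND [claimant's age: 26 years ≥ 37 years? no, so negated condition yes] → satisfied.
article 10 — Restricted Beneficiary: [the claimant does not occupy the dwelling as their main home? no] AND [the claimant has caring responsibilities for an adult? no] AND [the claimant is not in receipt of a qualifying disability payment? no] → not satisfied.
article 6 — Tier II Beneficiary: [not a Registered Recipient (article 8)? no] OR [Restricted Beneficiary (article 10)? no] → not satisfied.
article 4 — Qualifying Household: [claimant's age: 26 years ≥ 37 years? no, so negated condition yes] AND [the claimant is habitually resident in the territory? no] AND [the claimant has no dependent children? no] → not satisfied.
article 7 — Class-J Person: [the claimant is in receipt of a qualifying disability payment? yes] AND [the claimant is not a full-time student? yes] → satisfied.
article 3 — Class-P Person: [Qualifying Household (article 4)? no] OR [Class-J Person (article 7)? yes] → satisfied.
article 9 — Tier V Beneficiary: [the claimant occupies the dwelling as their main home? yes] OR [the claimant is habitually resident in the territory? no] → satisfied.
article 5 — Protected Beneficiary: [not a Tier II Beneficiary (article 6)? yes] AND [Class-P Person (article 3)? yes] AND [Tier V Beneficiary (article 9)? yes] → satisfied.

Yes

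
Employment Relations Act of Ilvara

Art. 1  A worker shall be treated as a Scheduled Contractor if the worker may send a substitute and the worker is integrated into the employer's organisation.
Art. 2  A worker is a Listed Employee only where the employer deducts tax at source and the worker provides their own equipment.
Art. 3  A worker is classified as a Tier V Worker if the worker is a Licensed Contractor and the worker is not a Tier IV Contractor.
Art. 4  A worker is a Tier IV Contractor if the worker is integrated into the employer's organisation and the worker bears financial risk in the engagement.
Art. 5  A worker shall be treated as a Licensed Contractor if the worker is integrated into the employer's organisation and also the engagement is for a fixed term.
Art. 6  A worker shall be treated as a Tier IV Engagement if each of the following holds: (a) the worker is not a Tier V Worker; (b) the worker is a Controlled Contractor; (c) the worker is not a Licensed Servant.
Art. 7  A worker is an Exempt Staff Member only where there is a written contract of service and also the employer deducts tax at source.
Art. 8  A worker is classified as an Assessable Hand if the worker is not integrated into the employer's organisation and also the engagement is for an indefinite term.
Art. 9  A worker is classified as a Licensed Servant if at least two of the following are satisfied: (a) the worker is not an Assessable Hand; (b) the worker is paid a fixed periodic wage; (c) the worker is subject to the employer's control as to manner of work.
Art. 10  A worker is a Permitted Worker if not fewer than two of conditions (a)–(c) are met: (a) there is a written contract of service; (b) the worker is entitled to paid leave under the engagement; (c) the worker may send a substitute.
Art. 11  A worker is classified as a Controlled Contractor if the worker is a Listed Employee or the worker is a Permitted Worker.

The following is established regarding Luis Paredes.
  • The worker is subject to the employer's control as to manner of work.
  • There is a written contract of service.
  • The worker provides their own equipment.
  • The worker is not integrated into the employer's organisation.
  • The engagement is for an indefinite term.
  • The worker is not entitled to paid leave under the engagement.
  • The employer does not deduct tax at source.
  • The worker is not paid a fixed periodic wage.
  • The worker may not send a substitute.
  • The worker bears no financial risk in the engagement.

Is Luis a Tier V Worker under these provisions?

No

article 5 — Licensed Contractor: [the worker is integrated into the employer's organisation? no] AND [the engagement is for a fixed term? no] → not satisfied.
article 4 — Tier IV Contractor: [the worker is integrated into the employer's organisation? no] AND [the worker bears financial risk in the engagement? no] → not satisfied.
article 3 — Tier V Worker: [Licensed Contractor (article 5)? no] AND [not a Tier IV Contractor (article 4)? yes] → not satisfied.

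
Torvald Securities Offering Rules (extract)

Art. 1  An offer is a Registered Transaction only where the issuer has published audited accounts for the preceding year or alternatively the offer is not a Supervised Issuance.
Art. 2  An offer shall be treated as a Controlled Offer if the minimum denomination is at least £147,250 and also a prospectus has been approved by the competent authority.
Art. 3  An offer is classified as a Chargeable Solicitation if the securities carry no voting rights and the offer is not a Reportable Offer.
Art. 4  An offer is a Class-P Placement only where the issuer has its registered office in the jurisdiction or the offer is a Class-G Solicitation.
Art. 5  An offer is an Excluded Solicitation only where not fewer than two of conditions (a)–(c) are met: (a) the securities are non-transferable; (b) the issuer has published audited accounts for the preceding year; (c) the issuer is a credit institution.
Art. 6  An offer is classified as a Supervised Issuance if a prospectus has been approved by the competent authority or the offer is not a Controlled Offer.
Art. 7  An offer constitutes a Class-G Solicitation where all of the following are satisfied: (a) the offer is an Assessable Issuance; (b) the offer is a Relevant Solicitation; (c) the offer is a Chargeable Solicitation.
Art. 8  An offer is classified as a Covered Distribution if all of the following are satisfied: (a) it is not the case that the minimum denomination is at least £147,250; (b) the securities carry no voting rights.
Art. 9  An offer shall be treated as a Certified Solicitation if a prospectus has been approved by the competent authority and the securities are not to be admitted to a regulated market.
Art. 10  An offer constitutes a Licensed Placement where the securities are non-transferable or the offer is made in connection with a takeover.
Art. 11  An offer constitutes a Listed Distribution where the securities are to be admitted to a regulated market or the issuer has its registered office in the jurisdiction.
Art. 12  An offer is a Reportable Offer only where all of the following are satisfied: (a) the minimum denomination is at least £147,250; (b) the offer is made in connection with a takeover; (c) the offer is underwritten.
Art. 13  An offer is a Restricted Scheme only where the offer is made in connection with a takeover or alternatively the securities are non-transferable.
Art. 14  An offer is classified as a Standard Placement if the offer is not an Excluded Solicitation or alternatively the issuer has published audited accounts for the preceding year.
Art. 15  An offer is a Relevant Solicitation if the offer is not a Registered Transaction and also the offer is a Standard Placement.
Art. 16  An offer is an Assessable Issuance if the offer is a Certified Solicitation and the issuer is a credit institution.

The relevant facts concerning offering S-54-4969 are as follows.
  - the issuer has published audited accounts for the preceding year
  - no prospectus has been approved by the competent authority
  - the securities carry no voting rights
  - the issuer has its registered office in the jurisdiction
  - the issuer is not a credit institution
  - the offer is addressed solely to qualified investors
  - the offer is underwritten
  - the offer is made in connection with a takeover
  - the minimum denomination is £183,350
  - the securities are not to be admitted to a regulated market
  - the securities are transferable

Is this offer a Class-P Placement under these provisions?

article 9 — Certified Solicitation: [a prospectus has been approved by the competent authority? no] AND [the securities are not to be admitted to a regulated market? yes] → not satisfied.
article 16 — Assessable Issuance: [Certified Solicitation (article 9)? no] AND [the issuer is a credit institution? no] → not satisfied.
article 2 — Controlled Offer: [minimum denomination: £183,350 ≥ £147,250? yes] AND [a prospectus has been approved by the competent authority? no] → not satisfied.
article 6 — Supervised Issuance: [a prospectus has been approved by the competent authority? no] OR [not a Controlled Offer (article 2)? yes] → satisfied.
article 1 — Registered Transaction: [the issuer has published audited accounts for the preceding year? yes] OR [not a Supervised Issuance (article 6)? no] → satisfied.
article 5 — Excluded Solicitation: the securities are non-transferable? no; the issuer has published audited accounts for the preceding year? yes; the issuer is a credit institution? no — 1 of 3 hold (need ≥2) → not satisfied.
article 14 — Standard Placement: [not an Excluded Solicitation (article 5)? yes] OR [the issuer has published audited accounts for the preceding year? yes] → satisfied.
article 15 — Relevant Solicitation: [not a Registered Transaction (article 1)? no] AND [Standard Placement (article 14)? yes] → not satisfied.
article 12 — Reportable Offer: [minimum denomination: £183,350 ≥ £147,250? yes] AND [the offer is made in connection with a takeover? yes] AND [the offer is underwritten? yes] → satisfied.
article 3 — Chargeable Solicitation: [the securities carry no voting rights? yes] AND [not a Reportable Offer (article 12)? no] → not satisfied.
article 7 — Class-G Solicitation: [Assessable Issuance (article 16)? no] AND [Relevant Solicitation (article 15)? no] AND [Chargeable Solicitation (article 3)? no] → not satisfied.
article 4 — Class-P Placement: [the issuer has its registered office in the jurisdiction? yes] OR [Class-G Solicitation (article 7)? no] → satisfied.

Yes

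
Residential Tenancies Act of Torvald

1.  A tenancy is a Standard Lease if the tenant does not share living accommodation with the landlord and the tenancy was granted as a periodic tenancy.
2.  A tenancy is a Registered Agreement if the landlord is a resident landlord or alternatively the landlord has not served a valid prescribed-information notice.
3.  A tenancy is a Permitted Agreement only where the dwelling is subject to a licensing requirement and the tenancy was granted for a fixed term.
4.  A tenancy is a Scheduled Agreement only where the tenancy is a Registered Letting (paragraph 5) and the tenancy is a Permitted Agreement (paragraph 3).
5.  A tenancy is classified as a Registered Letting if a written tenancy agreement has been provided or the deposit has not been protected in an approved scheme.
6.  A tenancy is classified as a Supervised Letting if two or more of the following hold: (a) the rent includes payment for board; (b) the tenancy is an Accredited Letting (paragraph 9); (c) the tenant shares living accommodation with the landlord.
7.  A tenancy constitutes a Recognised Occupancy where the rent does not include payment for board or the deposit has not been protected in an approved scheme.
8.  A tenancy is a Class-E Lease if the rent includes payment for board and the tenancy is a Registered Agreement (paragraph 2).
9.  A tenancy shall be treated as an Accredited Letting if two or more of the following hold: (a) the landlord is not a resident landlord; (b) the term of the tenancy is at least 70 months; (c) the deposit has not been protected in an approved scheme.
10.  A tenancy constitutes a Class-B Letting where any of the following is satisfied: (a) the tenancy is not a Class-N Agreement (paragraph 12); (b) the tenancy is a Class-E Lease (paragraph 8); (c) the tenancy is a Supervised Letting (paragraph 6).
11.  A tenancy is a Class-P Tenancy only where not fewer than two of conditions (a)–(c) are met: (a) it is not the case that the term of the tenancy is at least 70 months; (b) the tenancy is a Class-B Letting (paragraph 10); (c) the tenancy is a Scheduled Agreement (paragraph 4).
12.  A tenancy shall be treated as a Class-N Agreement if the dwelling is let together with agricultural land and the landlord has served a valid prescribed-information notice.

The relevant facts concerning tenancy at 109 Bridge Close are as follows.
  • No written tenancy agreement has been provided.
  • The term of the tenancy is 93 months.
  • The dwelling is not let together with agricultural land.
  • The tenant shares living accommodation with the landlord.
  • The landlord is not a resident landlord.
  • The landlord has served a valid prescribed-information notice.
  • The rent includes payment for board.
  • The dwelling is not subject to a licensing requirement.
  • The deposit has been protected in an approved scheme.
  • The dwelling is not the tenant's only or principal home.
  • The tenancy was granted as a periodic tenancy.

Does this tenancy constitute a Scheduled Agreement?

No

paragraph 5 — Registered Letting: [a written tenancy agreement has been provided? no] OR [the deposit has not been protected in an approved scheme? no] → not satisfied.
paragraph 3 — Permitted Agreement: [the dwelling is subject to a licensing requirement? no] AND [the tenancy was granted for a fixed term? no] → not satisfied.
paragraph 4 — Scheduled Agreement: [Registered Letting (paragraph 5)? no] AND [Permitted Agreement (paragraph 3)? no] → not satisfied.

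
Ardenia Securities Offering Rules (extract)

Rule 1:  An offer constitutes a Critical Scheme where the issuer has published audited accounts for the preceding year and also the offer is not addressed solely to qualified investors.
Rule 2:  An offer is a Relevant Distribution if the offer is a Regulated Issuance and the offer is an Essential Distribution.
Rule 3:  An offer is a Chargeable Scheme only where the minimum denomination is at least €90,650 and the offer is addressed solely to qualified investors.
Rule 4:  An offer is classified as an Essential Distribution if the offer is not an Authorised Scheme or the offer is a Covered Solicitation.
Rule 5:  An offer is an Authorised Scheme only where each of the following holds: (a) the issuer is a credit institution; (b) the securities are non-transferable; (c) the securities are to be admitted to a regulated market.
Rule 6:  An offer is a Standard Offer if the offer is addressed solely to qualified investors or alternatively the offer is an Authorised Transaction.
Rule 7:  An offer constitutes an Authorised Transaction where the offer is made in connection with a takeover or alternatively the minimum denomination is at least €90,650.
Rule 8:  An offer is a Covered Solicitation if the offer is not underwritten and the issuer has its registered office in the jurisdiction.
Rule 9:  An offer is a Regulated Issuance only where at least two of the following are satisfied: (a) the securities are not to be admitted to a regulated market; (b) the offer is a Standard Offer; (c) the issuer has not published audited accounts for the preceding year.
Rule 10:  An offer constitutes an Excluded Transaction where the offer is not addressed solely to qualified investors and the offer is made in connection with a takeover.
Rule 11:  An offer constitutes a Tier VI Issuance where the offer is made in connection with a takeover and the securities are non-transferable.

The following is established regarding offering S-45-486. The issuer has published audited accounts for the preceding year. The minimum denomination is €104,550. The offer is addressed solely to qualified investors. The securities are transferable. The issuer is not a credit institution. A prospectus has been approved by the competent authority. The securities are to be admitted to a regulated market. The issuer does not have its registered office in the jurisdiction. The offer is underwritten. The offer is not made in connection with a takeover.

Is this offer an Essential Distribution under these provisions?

Yes

Under rule 5: the issuer is a credit institution? no; and the securities are non-transferable? no; and the securities are to be admitted to a regulated market? yes. So the offer is not an Authorised Scheme.
Under rule 8: the offer is not underwritten? no; and the issuer has its registered office in the jurisdiction? no. So the offer is not a Covered Solicitation.
Under rule 4: not an Authorised Scheme (rule 5)? yes; or Covered Solicitation (rule 8)? no. So the offer is an Essential Distribution.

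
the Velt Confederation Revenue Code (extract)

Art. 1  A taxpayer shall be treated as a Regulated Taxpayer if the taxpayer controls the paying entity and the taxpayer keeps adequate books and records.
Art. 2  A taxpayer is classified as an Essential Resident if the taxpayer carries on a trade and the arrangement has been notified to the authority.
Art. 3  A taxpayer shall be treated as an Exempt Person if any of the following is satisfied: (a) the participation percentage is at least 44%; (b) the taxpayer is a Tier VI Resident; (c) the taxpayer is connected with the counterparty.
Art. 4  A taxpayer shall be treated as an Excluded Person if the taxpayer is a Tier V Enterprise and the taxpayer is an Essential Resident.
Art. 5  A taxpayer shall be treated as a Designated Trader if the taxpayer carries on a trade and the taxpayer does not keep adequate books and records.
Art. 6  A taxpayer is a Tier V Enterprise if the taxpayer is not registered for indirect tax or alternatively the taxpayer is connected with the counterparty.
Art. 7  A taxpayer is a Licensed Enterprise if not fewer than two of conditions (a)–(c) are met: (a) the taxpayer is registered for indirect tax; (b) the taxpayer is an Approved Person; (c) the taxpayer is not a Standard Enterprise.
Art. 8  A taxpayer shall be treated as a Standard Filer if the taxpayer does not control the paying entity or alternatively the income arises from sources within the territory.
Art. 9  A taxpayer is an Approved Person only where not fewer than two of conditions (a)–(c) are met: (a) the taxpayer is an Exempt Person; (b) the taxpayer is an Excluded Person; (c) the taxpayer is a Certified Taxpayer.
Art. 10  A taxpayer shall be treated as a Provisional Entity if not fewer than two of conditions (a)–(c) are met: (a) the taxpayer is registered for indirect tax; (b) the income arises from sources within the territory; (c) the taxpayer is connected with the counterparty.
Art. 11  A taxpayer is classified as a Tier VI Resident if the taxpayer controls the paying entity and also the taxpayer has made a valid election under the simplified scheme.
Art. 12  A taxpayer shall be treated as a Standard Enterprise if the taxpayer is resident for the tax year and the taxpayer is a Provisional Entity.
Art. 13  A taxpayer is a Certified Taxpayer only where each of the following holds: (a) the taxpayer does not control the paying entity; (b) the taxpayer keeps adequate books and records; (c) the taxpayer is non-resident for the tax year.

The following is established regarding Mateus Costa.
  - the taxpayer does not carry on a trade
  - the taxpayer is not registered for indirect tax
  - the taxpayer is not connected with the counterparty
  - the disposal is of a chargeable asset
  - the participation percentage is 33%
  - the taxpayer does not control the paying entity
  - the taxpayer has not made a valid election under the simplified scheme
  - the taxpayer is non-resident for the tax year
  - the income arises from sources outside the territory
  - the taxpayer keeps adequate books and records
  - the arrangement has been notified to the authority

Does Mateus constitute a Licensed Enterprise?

article 11 — Tier VI Resident: [the taxpayer controls the paying entity? no] AND [the taxpayer has made a valid election under the simplified scheme? no] → not satisfied.
article 3 — Exempt Person: [participation percentage: 33% ≥ 44%? no] OR [Tier VI Resident (article 11)? no] OR [the taxpayer is connected with the counterparty? no] → not satisfied.
article 6 — Tier V Enterprise: [the taxpayer is not registered for indirect tax? yes] OR [the taxpayer is connected with the counterparty? no] → satisfied.
article 2 — Essential Resident: [the taxpayer carries on a trade? no] AND [the arrangement has been notified to the authority? yes] → not satisfied.
article 4 — Excluded Person: [Tier V Enterprise (article 6)? yes] AND [Essential Resident (article 2)? no] → not satisfied.
article 13 — Certified Taxpayer: [the taxpayer does not control the paying entity? yes] AND [the taxpayer keeps adequate books and records? yes] AND [the taxpayer is non-resident for the tax year? yes] → satisfied.
article 9 — Approved Person: Exempt Person (article 3)? no; Excluded Person (article 4)? no; Certified Taxpayer (article 13)? yes — 1 of 3 hold (need ≥2) → not satisfied.
article 10 — Provisional Entity: the taxpayer is registered for indirect tax? no; the income arises from sources within the territory? no; the taxpayer is connected with the counterparty? no — 0 of 3 hold (need ≥2) → not satisfied.
article 12 — Standard Enterprise: [the taxpayer is resident for the tax year? no] AND [Provisional Entity (article 10)? no] → not satisfied.
article 7 — Licensed Enterprise: the taxpayer is registered for indirect tax? no; Approved Person (article 9)? no; not a Standard Enterprise (article 12)? yes — 1 of 3 hold (need ≥2) → not satisfied.

No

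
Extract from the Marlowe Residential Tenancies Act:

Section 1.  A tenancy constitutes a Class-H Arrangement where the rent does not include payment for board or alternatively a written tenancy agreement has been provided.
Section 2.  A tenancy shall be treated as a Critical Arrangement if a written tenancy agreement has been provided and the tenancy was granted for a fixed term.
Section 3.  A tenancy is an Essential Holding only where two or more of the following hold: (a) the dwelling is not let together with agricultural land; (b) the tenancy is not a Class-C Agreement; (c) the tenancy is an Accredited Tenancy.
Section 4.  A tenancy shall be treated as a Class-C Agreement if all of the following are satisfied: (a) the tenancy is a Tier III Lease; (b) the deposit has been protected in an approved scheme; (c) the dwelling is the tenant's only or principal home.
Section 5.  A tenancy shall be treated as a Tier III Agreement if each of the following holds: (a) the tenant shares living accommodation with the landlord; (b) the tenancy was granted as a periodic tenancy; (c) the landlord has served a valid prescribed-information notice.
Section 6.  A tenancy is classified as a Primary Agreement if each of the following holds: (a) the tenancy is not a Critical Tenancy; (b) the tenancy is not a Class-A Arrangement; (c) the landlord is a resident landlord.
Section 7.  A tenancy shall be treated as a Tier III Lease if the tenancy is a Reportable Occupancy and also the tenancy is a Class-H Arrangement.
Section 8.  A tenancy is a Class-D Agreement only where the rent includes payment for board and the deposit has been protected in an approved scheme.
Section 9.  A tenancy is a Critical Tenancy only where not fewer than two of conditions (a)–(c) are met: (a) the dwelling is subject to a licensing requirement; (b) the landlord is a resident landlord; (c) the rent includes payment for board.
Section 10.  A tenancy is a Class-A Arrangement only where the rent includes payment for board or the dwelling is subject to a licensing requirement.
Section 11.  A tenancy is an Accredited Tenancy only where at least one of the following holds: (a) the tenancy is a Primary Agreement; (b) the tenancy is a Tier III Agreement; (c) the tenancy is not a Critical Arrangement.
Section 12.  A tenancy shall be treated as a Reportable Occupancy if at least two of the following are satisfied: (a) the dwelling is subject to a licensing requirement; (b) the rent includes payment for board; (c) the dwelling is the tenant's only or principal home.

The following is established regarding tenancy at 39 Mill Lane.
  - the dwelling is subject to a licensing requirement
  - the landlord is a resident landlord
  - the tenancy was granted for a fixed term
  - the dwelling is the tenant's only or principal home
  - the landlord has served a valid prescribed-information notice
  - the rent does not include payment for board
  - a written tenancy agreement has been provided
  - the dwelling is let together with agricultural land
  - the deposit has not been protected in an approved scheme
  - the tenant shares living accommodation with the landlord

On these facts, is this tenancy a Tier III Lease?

Yes

section 12 — Reportable Occupancy: the dwelling is subject to a licensing requirement? yes; the rent includes payment for board? no; the dwelling is the tenant's only or principal home? yes — 2 of 3 hold (need ≥2) → satisfied.
section 1 — Class-H Arrangement: [the rent does not include payment for board? yes] OR [a written tenancy agreement has been provided? yes] → satisfied.
section 7 — Tier III Lease: [Reportable Occupancy (section 12)? yes] AND [Class-H Arrangement (section 1)? yes] → satisfied.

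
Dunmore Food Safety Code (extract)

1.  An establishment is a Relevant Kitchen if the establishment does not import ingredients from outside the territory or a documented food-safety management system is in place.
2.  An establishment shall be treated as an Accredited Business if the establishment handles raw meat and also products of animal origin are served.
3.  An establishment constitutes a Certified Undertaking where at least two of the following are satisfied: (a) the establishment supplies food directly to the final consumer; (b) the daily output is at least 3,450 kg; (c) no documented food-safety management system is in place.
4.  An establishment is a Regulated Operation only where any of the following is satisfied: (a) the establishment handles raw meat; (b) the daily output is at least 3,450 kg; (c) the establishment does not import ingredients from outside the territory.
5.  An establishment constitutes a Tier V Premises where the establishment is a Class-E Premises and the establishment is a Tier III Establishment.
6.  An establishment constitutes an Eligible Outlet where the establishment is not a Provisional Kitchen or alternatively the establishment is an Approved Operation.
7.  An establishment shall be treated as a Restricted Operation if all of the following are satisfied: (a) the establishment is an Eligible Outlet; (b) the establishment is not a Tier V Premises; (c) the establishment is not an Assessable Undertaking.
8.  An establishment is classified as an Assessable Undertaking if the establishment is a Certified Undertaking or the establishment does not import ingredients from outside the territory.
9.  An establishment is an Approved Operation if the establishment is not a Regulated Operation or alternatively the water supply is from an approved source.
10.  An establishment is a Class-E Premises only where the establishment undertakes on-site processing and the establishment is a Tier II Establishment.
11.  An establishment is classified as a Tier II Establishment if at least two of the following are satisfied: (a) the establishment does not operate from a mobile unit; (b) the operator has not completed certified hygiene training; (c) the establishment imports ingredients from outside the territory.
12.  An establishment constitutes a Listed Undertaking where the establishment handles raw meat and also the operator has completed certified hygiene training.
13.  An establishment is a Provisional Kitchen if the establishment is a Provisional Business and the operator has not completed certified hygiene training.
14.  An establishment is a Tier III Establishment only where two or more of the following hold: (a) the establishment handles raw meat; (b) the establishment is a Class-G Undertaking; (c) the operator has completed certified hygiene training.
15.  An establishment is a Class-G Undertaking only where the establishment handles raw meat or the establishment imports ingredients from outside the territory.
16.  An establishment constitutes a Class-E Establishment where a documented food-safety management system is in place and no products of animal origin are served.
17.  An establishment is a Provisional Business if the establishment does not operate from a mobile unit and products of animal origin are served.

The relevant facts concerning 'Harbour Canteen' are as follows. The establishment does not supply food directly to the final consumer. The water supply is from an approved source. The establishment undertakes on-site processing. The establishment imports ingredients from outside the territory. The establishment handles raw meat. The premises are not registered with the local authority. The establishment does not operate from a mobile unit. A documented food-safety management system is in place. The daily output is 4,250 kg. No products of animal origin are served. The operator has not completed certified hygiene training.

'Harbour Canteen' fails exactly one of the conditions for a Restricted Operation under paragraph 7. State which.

paragraph 17 — Provisional Business: [the establishment does not operate from a mobile unit? yes] AND [products of animal origin are served? no] → not satisfied.
paragraph 13 — Provisional Kitchen: [Provisional Business (paragraph 17)? no] AND [the operator has not completed certified hygiene training? yes] → not satisfied.
paragraph 4 — Regulated Operation: [the establishment handles raw meat? yes] OR [daily output: 4,250 kg ≥ 3,450 kg? yes] OR [the establishment does not import ingredients from outside the territory? no] → satisfied.
paragraph 9 — Approved Operation: [not a Regulated Operation (paragraph 4)? no] OR [the water supply is from an approved source? yes] → satisfied.
paragraph 6 — Eligible Outlet: [not a Provisional Kitchen (paragraph 13)? yes] OR [Approved Operation (paragraph 9)? yes] → satisfied.
paragraph 11 — Tier II Establishment: the establishment does not operate from a mobile unit? yes; the operator has not completed certified hygiene training? yes; the establishment imports ingredients from outside the territory? yes — 3 of 3 hold (need ≥2) → satisfied.
paragraph 10 — Class-E Premises: [the establishment undertakes on-site processing? yes] AND [Tier II Establishment (paragraph 11)? yes] → satisfied.
paragraph 15 — Class-G Undertaking: [the establishment handles raw meat? yes] OR [the establishment imports ingredients from outside the territory? yes] → satisfied.
paragraph 14 — Tier III Establishment: the establishment handles raw meat? yes; Class-G Undertaking (paragraph 15)? yes; the operator has completed certified hygiene training? no — 2 of 3 hold (need ≥2) → satisfied.
paragraph 5 — Tier V Premises: [Class-E Premises (paragraph 10)? yes] AND [Tier III Establishment (paragraph 14)? yes] → satisfied.
paragraph 3 — Certified Undertaking: the establishment supplies food directly to the final consumer? no; daily output: 4,250 kg ≥ 3,450 kg? yes; no documented food-safety management system is in place? no — 1 of 3 hold (need ≥2) → not satisfied.
paragraph 8 — Assessable Undertaking: [Certified Undertaking (paragraph 3)? no] OR [the establishment does not import ingredients from outside the territory? no] → not satisfied.
paragraph 7 — Restricted Operation: [Eligible Outlet (paragraph 6)? yes] AND [not a Tier V Premises (paragraph 5)? no] AND [not an Assessable Undertaking (paragraph 8)? yes] → not satisfied.

Tier V Premises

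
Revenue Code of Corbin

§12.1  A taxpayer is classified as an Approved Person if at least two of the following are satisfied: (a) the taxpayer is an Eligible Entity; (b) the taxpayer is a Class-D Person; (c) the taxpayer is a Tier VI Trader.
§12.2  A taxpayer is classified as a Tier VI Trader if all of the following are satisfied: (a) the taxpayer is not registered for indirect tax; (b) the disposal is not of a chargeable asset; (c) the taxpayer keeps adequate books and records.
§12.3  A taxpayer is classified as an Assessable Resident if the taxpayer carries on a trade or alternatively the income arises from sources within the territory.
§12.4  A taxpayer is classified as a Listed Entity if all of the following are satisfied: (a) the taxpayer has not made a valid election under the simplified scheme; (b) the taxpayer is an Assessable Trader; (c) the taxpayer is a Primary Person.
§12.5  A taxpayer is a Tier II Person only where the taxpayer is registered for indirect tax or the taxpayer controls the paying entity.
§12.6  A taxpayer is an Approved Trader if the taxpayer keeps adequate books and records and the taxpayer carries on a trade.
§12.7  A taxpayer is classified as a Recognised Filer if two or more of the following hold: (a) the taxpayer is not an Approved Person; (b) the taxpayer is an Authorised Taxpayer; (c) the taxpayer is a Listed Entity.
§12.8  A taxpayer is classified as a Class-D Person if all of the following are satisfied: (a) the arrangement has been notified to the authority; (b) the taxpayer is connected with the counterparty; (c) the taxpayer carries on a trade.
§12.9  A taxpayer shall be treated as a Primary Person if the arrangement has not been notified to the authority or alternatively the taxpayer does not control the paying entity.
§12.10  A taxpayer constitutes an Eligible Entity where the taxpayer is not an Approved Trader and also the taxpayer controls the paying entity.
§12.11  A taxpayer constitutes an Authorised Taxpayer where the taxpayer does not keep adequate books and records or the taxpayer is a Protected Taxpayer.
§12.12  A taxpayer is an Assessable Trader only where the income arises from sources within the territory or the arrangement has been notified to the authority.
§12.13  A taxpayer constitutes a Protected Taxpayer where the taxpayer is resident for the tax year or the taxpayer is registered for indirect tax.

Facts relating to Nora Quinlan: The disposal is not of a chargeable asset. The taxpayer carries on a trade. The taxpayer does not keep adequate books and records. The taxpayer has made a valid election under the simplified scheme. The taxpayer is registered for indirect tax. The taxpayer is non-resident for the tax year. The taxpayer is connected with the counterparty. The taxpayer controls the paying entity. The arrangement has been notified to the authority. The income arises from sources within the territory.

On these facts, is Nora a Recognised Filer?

§12.6 — Approved Trader: [the taxpayer keeps adequate books and records? no] AND [the taxpayer carries on a trade? yes] → not satisfied.
§12.10 — Eligible Entity: [not an Approved Trader (§12.6)? yes] AND [the taxpayer controls the paying entity? yes] → satisfied.
§12.8 — Class-D Person: [the arrangement has been notified to the authority? yes] AND [the taxpayer is connected with the counterparty? yes] AND [the taxpayer carries on a trade? yes] → satisfied.
§12.2 — Tier VI Trader: [the taxpayer is not registered for indirect tax? no] AND [the disposal is not of a chargeable asset? yes] AND [the taxpayer keeps adequate books and records? no] → not satisfied.
§12.1 — Approved Person: Eligible Entity (§12.10)? yes; Class-D Person (§12.8)? yes; Tier VI Trader (§12.2)? no — 2 of 3 hold (need ≥2) → satisfied.
§12.13 — Protected Taxpayer: [the taxpayer is resident for the tax year? no] OR [the taxpayer is registered for indirect tax? yes] → satisfied.
§12.11 — Authorised Taxpayer: [the taxpayer does not keep adequate books and records? yes] OR [Protected Taxpayer (§12.13)? yes] → satisfied.
§12.12 — Assessable Trader: [the income arises from sources within the territory? yes] OR [the arrangement has been notified to the authority? yes] → satisfied.
§12.9 — Primary Person: [the arrangement has not been notified to the authority? no] OR [the taxpayer does not control the paying entity? no] → not satisfied.
§12.4 — Listed Entity: [the taxpayer has not made a valid election under the simplified scheme? no] AND [Assessable Trader (§12.12)? yes] AND [Primary Person (§12.9)? no] → not satisfied.
§12.7 — Recognised Filer: not an Approved Person (§12.1)? no; Authorised Taxpayer (§12.11)? yes; Listed Entity (§12.4)? no — 1 of 3 hold (need ≥2) → not satisfied.

No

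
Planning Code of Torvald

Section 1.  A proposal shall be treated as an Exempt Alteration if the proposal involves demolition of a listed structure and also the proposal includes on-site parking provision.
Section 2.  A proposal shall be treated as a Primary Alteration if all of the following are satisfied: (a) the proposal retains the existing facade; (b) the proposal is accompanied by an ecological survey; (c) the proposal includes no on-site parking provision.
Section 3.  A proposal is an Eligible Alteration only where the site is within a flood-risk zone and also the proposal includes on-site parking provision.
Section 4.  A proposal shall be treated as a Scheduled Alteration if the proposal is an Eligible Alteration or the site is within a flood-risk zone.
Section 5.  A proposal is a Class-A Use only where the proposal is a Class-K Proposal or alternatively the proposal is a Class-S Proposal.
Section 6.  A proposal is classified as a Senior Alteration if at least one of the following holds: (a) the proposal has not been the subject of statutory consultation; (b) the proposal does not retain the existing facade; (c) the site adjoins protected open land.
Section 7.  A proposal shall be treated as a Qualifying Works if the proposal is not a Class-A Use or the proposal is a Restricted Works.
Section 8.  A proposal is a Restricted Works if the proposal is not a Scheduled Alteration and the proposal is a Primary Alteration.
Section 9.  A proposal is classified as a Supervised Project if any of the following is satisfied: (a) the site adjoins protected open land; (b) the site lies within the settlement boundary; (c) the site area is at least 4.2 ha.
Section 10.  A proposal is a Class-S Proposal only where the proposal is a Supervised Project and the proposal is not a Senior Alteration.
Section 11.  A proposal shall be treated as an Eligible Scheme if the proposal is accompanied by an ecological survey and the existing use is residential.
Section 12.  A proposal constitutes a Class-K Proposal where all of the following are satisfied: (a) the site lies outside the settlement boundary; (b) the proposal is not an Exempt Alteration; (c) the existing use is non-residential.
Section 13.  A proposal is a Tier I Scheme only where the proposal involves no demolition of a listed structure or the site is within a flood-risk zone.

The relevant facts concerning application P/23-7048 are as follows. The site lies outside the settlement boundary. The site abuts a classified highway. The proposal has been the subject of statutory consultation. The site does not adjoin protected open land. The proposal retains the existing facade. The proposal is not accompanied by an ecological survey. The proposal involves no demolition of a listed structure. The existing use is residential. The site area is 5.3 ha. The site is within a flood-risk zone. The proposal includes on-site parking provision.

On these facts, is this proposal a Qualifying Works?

section 1 — Exempt Alteration: [the proposal involves demolition of a listed structure? no] AND [the proposal includes on-site parking provision? yes] → not satisfied.
section 12 — Class-K Proposal: [the site lies outside the settlement boundary? yes] AND [not an Exempt Alteration (section 1)? yes] AND [the existing use is non-residential? no] → not satisfied.
section 9 — Supervised Project: [the site adjoins protected open land? no] OR [the site lies within the settlement boundary? no] OR [site area: 5.3 ha ≥ 4.2 ha? yes] → satisfied.
section 6 — Senior Alteration: [the proposal has not been the subject of statutory consultation? no] OR [the proposal does not retain the existing facade? no] OR [the site adjoins protected open land? no] → not satisfied.
section 10 — Class-S Proposal: [Supervised Project (section 9)? yes] AND [not a Senior Alteration (section 6)? yes] → satisfied.
section 5 — Class-A Use: [Class-K Proposal (section 12)? no] OR [Class-S Proposal (section 10)? yes] → satisfied.
section 3 — Eligible Alteration: [the site is within a flood-risk zone? yes] AND [the proposal includes on-site parking provision? yes] → satisfied.
section 4 — Scheduled Alteration: [Eligible Alteration (section 3)? yes] OR [the site is within a flood-risk zone? yes] → satisfied.
section 2 — Primary Alteration: [the proposal retains the existing facade? yes] AND [the proposal is accompanied by an ecological survey? no] AND [the proposal includes no on-site parking provision? no] → not satisfied.
section 8 — Restricted Works: [not a Scheduled Alteration (section 4)? no] AND [Primary Alteration (section 2)? no] → not satisfied.
section 7 — Qualifying Works: [not a Class-A Use (section 5)? no] OR [Restricted Works (section 8)? no] → not satisfied.

No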